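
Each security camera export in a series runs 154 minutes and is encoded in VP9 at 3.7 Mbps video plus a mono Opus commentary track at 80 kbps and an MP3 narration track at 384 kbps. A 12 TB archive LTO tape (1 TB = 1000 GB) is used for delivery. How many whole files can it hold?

154 min = 9240 s
Audio total: 80 + 384 = 464 kbps = 0.464 Mbps.
Total bitrate: 4.164 Mbps.
Per item: 4.164 Mbps × 9240 s = 38,475 Mb = 4,809 MB.
Capacity: 12 TB = 96,000,000 Mb; 2495.10 items → 2495 complete.

2495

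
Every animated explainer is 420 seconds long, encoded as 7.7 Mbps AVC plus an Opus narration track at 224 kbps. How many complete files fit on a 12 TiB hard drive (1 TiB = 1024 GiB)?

Audio: 224 kbps = 0.224 Mbps.
Total bitrate: 7.924 Mbps.
Per item: 7.924 Mbps × 420 s = 3,328 Mb = 416.0 MB.
Capacity: 12 TiB = 105,553,116 Mb; 31715.92 items → 31715 complete.

31715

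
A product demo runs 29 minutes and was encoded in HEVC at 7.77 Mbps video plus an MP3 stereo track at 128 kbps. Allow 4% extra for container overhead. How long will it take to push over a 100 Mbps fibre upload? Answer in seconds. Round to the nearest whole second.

29 min = 1740 s
Audio: 128 kbps = 0.128 Mbps.
Total bitrate: 7.898 Mbps.
File: 7.898 Mbps × 1740 s = 13742.5 Mb.
With 4% container overhead: ×1.04. → 14292.2 Mb.
At 100 Mbps: 14292.2 / 100 = 142.9 s ≈ 143 seconds.

143 seconds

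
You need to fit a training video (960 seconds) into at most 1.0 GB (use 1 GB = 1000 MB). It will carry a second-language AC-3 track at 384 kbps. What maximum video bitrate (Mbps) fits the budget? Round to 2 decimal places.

Budget: 1.0 GB = 8000.0 Mb.
Total bitrate budget: 8000.0 Mb / 960 s = 8.333 Mbps.
Audio: 384 kbps = 0.384 Mbps.
Video: 8.333 − 0.384 = 7.949 Mbps.

7.95 Mbps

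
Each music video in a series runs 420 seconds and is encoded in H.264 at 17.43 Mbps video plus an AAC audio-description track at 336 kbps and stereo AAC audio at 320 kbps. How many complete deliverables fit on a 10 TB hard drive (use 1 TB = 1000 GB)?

Audio total: 336 + 320 = 656 kbps = 0.656 Mbps.
Total bitrate: 18.086 Mbps.
Per item: 18.086 Mbps × 420 s = 7,596 Mb = 949.5 MB.
Capacity: 10 TB = 80,000,000 Mb; 10531.69 items → 10531 complete.

10531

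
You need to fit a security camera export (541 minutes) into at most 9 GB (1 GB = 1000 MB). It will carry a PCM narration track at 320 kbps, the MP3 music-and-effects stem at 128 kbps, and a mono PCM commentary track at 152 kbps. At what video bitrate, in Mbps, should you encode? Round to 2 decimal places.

1.62 Mbps

Budget: 9 GB = 72000.0 Mb.
541 min = 32460 s
Total bitrate budget: 72000.0 Mb / 32460 s = 2.218 Mbps.
Audio total: 320 + 128 + 152 = 600 kbps = 0.600 Mbps.
Video: 2.218 − 0.600 = 1.618 Mbps.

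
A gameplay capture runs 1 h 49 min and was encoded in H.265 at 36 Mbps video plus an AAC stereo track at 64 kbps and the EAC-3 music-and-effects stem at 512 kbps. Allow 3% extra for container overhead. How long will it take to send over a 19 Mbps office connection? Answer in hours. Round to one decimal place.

3.6 hours

1 h 49 min = 109 min = 6540 s
Audio total: 64 + 512 = 576 kbps = 0.576 Mbps.
Total bitrate: 36.576 Mbps.
File: 36.576 Mbps × 6540 s = 239207.0 Mb.
With 3% container overhead: ×1.03. → 246383.3 Mb.
At 19 Mbps: 246383.3 / 19 = 12967.5 s ≈ 3.6 hours.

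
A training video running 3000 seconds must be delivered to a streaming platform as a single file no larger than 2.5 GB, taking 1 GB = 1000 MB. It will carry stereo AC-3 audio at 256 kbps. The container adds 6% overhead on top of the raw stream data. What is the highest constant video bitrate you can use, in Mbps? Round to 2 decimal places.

6.03 Mbps

Budget: 2.5 GB = 20000.0 Mb.
Stream payload after overhead: 20000.0 / 1.06 = 18867.9 Mb.
Total bitrate budget: 18867.9 Mb / 3000 s = 6.289 Mbps.
Audio: 256 kbps = 0.256 Mbps.
Video: 6.289 − 0.256 = 6.033 Mbps.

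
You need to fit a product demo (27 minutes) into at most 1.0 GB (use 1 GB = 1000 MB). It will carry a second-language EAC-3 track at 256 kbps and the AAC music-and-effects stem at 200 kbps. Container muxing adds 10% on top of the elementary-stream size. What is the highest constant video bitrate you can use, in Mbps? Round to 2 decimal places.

Budget: 1.0 GB = 8000.0 Mb.
Stream payload after overhead: 8000.0 / 1.10 = 7272.7 Mb.
27 min = 1620 s
Total bitrate budget: 7272.7 Mb / 1620 s = 4.489 Mbps.
Audio total: 256 + 200 = 456 kbps = 0.456 Mbps.
Video: 4.489 − 0.456 = 4.033 Mbps.

4.03 Mbps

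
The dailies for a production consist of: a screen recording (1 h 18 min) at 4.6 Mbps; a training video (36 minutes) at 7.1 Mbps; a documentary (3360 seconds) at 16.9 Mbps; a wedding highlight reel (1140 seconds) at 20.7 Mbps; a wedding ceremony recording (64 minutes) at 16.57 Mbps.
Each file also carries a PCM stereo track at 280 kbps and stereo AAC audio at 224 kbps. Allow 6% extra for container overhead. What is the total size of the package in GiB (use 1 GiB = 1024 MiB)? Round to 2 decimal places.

23.26 GiB

Audio total: 280 + 224 = 504 kbps = 0.504 Mbps.
screen recording: 5.104 Mbps × 4680 s × 1.06 = 25319.9 Mb
training video: 7.604 Mbps × 2160 s × 1.06 = 17410.1 Mb
documentary: 17.404 Mbps × 3360 s × 1.06 = 61986.1 Mb
wedding highlight reel: 21.204 Mbps × 1140 s × 1.06 = 25622.9 Mb
wedding ceremony recording: 17.074 Mbps × 3840 s × 1.06 = 69498.0 Mb
Total: 199837.1 Mb = 24979.6 MB.
= 23.26 GiB.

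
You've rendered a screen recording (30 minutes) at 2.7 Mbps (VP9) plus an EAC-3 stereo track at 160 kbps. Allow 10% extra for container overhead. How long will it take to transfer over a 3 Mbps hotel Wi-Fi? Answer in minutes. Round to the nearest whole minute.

30 min = 1800 s
Audio: 160 kbps = 0.160 Mbps.
Total bitrate: 2.860 Mbps.
File: 2.860 Mbps × 1800 s = 5148.0 Mb.
With 10% container overhead: ×1.10. → 5662.8 Mb.
At 3 Mbps: 5662.8 / 3 = 1887.6 s ≈ 31.5 minutes.

31 minutes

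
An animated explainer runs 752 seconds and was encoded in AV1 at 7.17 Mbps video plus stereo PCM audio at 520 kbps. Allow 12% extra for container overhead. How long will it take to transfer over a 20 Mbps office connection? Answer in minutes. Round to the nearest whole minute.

Audio: 520 kbps = 0.520 Mbps.
Total bitrate: 7.690 Mbps.
File: 7.690 Mbps × 752 s = 5782.9 Mb.
With 12% container overhead: ×1.12. → 6476.8 Mb.
At 20 Mbps: 6476.8 / 20 = 323.8 s ≈ 5.4 minutes.

5 minutes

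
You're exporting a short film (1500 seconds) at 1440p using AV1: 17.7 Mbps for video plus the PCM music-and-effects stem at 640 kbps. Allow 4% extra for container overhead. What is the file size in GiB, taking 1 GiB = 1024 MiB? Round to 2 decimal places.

3.33 GiB

Audio: 640 kbps = 0.640 Mbps.
Total bitrate: 17.7 + 0.640 = 18.340 Mbps.
Stream data: 18.340 Mbps × 1500 s = 27510.0 Mb.
With 4% container overhead: ×1.04.
28,610 Mb = 3,576,300,000 bytes ÷ 1,073,741,824 = 3.331 GiB.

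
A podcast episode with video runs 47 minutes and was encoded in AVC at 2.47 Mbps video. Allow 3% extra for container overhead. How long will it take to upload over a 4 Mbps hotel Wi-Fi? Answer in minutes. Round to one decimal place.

47 min = 2820 s
File: 2.470 Mbps × 2820 s = 6965.4 Mb.
With 3% container overhead: ×1.03. → 7174.4 Mb.
At 4 Mbps: 7174.4 / 4 = 1793.6 s ≈ 29.9 minutes.

29.9 minutes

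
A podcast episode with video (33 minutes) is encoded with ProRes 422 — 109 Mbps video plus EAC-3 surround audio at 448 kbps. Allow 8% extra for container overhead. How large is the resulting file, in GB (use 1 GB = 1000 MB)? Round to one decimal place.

29.3 GB

33 min = 1980 s
Audio: 448 kbps = 0.448 Mbps.
Total bitrate: 109 + 0.448 = 109.448 Mbps.
Stream data: 109.448 Mbps × 1980 s = 216707.0 Mb.
With 8% container overhead: ×1.08.
234,044 Mb ÷ 8 = 29,255 MB → 29.26 GB.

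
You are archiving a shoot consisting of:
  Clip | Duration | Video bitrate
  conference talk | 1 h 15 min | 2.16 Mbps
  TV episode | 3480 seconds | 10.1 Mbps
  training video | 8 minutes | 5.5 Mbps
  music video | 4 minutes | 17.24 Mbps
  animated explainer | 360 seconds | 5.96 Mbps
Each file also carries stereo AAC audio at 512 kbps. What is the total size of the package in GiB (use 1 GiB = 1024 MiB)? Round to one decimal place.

Audio: 512 kbps = 0.512 Mbps.
conference talk: 2.672 Mbps × 4500 s = 12024.0 Mb
TV episode: 10.612 Mbps × 3480 s = 36929.8 Mb
training video: 6.012 Mbps × 480 s = 2885.8 Mb
music video: 17.752 Mbps × 240 s = 4260.5 Mb
animated explainer: 6.472 Mbps × 360 s = 2329.9 Mb
Total: 58429.9 Mb = 7303.7 MB.
= 6.802 GiB.

6.8 GiB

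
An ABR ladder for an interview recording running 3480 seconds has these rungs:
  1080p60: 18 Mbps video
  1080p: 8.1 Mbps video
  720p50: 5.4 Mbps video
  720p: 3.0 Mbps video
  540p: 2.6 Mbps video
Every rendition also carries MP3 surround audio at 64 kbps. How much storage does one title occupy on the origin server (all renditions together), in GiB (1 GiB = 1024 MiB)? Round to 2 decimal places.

Audio: 64 kbps = 0.064 Mbps.
Sum of rendition bitrates: (18+0.064) + (8.1+0.064) + (5.4+0.064) + (3.0+0.064) + (2.6+0.064) = 37.420 Mbps.
× 3480 s = 130,222 Mb = 16,278 MB = 15.16 GiB.

15.16 GiB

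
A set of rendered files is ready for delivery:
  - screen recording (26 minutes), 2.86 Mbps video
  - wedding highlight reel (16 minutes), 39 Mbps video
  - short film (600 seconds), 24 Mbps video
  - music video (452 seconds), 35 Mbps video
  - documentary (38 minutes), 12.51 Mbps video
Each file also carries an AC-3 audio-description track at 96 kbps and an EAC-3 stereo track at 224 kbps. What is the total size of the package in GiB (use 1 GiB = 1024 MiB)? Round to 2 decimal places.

11.93 GiB

Audio total: 96 + 224 = 320 kbps = 0.320 Mbps.
screen recording: 3.180 Mbps × 1560 s = 4960.8 Mb
wedding highlight reel: 39.320 Mbps × 960 s = 37747.2 Mb
short film: 24.320 Mbps × 600 s = 14592.0 Mb
music video: 35.320 Mbps × 452 s = 15964.6 Mb
documentary: 12.830 Mbps × 2280 s = 29252.4 Mb
Total: 102517.0 Mb = 12814.6 MB.
= 11.93 GiB.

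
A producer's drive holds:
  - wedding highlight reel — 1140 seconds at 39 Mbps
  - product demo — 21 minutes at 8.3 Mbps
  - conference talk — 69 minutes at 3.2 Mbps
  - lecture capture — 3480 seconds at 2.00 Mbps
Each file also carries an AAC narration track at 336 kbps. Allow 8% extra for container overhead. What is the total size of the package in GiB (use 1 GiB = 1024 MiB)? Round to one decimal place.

9.9 GiB

Audio: 336 kbps = 0.336 Mbps.
wedding highlight reel: 39.336 Mbps × 1140 s × 1.08 = 48430.5 Mb
product demo: 8.636 Mbps × 1260 s × 1.08 = 11751.9 Mb
conference talk: 3.536 Mbps × 4140 s × 1.08 = 15810.2 Mb
lecture capture: 2.336 Mbps × 3480 s × 1.08 = 8779.6 Mb
Total: 84772.1 Mb = 10596.5 MB.
= 9.869 GiB.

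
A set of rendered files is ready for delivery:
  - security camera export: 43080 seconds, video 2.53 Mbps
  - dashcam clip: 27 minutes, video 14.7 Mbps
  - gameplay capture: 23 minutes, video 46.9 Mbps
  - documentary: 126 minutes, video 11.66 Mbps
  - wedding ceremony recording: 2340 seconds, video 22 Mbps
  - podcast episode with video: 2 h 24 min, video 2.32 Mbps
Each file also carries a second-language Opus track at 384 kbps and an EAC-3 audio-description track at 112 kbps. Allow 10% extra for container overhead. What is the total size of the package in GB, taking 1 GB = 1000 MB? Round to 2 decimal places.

53.52 GB

Audio total: 384 + 112 = 496 kbps = 0.496 Mbps.
security camera export: 3.026 Mbps × 43080 s × 1.10 = 143396.1 Mb
dashcam clip: 15.196 Mbps × 1620 s × 1.10 = 27079.3 Mb
gameplay capture: 47.396 Mbps × 1380 s × 1.10 = 71947.1 Mb
documentary: 12.156 Mbps × 7560 s × 1.10 = 101089.3 Mb
wedding ceremony recording: 22.496 Mbps × 2340 s × 1.10 = 57904.7 Mb
podcast episode with video: 2.816 Mbps × 8640 s × 1.10 = 26763.3 Mb
Total: 428179.8 Mb = 53522.5 MB.
= 53.52 GB.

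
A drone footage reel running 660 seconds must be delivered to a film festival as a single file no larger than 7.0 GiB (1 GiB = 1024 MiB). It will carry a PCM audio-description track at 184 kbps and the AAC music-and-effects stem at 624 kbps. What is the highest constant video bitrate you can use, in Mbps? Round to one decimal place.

Budget: 7.0 GiB = 60129.5 Mb.
Total bitrate budget: 60129.5 Mb / 660 s = 91.105 Mbps.
Audio total: 184 + 624 = 808 kbps = 0.808 Mbps.
Video: 91.105 − 0.808 = 90.297 Mbps.

90.3 Mbps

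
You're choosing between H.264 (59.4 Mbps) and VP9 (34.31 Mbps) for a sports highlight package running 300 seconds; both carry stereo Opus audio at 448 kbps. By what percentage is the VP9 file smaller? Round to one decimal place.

41.9%

Audio: 448 kbps = 0.448 Mbps.
H.264: 59.848 Mbps × 300 s = 17954.4 Mb = 2.244 GB.
VP9: 34.758 Mbps × 300 s = 10427.4 Mb = 1.303 GB.
Reduction: (1 − 1.303/2.244) × 100 = 41.92%.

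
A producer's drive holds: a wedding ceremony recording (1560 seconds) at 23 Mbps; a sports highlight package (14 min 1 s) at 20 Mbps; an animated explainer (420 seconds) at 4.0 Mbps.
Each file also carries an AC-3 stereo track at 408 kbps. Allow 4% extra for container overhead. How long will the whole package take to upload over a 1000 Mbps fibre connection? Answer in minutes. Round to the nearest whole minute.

Audio: 408 kbps = 0.408 Mbps.
wedding ceremony recording: 23.408 Mbps × 1560 s × 1.04 = 37977.1 Mb
sports highlight package: 20.408 Mbps × 841 s × 1.04 = 17849.7 Mb
animated explainer: 4.408 Mbps × 420 s × 1.04 = 1925.4 Mb
Total: 57752.2 Mb = 7219.0 MB.
At 1000 Mbps: 57752.2 / 1000 = 58 s ≈ 0.963 minutes.

1 minutes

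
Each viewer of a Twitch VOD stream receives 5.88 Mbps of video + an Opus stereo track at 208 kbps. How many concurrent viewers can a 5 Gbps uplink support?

821

Audio: 208 kbps = 0.208 Mbps.
Per-viewer media rate: 6.088 Mbps.
5 Gbps = 5,000 Mbps; 5,000 / 6.088 = 821.29 → 821 viewers.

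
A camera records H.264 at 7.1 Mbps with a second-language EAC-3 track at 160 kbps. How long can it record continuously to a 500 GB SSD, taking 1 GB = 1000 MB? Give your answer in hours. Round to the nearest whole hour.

153 hours

Audio: 160 kbps = 0.160 Mbps.
Total bitrate: 7.1 + 0.160 = 7.260 Mbps.
Capacity: 500 GB = 4,000,000 Mb.
Recording time: 4,000,000 / 7.260 = 550,964 s ≈ 153 hours.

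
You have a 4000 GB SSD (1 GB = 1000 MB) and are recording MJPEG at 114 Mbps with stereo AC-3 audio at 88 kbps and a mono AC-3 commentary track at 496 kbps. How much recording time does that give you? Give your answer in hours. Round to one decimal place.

Audio total: 88 + 496 = 584 kbps = 0.584 Mbps.
Total bitrate: 114 + 0.584 = 114.584 Mbps.
Capacity: 4000 GB = 32,000,000 Mb.
Recording time: 32,000,000 / 114.584 = 279,271 s ≈ 77.6 hours.

77.6 hours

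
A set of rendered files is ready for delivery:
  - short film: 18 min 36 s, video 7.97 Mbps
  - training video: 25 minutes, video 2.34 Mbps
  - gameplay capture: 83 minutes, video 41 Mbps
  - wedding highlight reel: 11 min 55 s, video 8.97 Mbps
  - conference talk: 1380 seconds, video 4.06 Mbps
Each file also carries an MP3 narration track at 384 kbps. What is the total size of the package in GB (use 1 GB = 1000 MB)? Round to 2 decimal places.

Audio: 384 kbps = 0.384 Mbps.
short film: 8.354 Mbps × 1116 s = 9323.1 Mb
training video: 2.724 Mbps × 1500 s = 4086.0 Mb
gameplay capture: 41.384 Mbps × 4980 s = 206092.3 Mb
wedding highlight reel: 9.354 Mbps × 715 s = 6688.1 Mb
conference talk: 4.444 Mbps × 1380 s = 6132.7 Mb
Total: 232322.2 Mb = 29040.3 MB.
= 29.04 GB.

29.04 GB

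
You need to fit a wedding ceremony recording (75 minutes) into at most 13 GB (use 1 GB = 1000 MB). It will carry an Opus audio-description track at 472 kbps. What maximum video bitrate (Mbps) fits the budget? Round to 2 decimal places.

Budget: 13 GB = 104000.0 Mb.
75 min = 4500 s
Total bitrate budget: 104000.0 Mb / 4500 s = 23.111 Mbps.
Audio: 472 kbps = 0.472 Mbps.
Video: 23.111 − 0.472 = 22.639 Mbps.

22.64 Mbps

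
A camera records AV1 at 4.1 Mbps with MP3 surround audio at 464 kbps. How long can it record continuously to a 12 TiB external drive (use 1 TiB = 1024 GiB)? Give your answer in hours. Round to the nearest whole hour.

Audio: 464 kbps = 0.464 Mbps.
Total bitrate: 4.1 + 0.464 = 4.564 Mbps.
Capacity: 12 TiB = 105,553,116 Mb.
Recording time: 105,553,116 / 4.564 = 23,127,326 s ≈ 6,424 hours.

6424 hours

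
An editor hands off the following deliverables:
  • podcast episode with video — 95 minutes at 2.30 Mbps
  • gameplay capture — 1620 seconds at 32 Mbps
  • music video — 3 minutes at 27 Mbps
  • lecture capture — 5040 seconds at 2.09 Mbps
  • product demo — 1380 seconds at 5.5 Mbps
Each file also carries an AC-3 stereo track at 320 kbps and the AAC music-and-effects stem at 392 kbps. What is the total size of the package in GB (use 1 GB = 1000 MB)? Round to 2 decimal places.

12.23 GB

Audio total: 320 + 392 = 712 kbps = 0.712 Mbps.
podcast episode with video: 3.012 Mbps × 5700 s = 17168.4 Mb
gameplay capture: 32.712 Mbps × 1620 s = 52993.4 Mb
music video: 27.712 Mbps × 180 s = 4988.2 Mb
lecture capture: 2.802 Mbps × 5040 s = 14122.1 Mb
product demo: 6.212 Mbps × 1380 s = 8572.6 Mb
Total: 97844.6 Mb = 12230.6 MB.
= 12.23 GB.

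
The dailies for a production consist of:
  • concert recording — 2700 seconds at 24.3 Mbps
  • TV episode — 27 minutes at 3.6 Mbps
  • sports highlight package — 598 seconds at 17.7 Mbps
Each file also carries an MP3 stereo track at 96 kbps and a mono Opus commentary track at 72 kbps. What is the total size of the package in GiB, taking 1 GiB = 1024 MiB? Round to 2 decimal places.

Audio total: 96 + 72 = 168 kbps = 0.168 Mbps.
concert recording: 24.468 Mbps × 2700 s = 66063.6 Mb
TV episode: 3.768 Mbps × 1620 s = 6104.2 Mb
sports highlight package: 17.868 Mbps × 598 s = 10685.1 Mb
Total: 82852.8 Mb = 10356.6 MB.
= 9.645 GiB.

9.65 GiB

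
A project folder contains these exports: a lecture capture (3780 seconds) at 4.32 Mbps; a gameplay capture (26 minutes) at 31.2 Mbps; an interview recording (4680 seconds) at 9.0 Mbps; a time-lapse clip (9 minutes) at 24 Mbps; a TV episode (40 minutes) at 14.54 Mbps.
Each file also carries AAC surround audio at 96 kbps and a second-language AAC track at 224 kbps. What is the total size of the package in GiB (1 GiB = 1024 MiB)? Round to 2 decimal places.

Audio total: 96 + 224 = 320 kbps = 0.320 Mbps.
lecture capture: 4.640 Mbps × 3780 s = 17539.2 Mb
gameplay capture: 31.520 Mbps × 1560 s = 49171.2 Mb
interview recording: 9.320 Mbps × 4680 s = 43617.6 Mb
time-lapse clip: 24.320 Mbps × 540 s = 13132.8 Mb
TV episode: 14.860 Mbps × 2400 s = 35664.0 Mb
Total: 159124.8 Mb = 19890.6 MB.
= 18.52 GiB.

18.52 GiB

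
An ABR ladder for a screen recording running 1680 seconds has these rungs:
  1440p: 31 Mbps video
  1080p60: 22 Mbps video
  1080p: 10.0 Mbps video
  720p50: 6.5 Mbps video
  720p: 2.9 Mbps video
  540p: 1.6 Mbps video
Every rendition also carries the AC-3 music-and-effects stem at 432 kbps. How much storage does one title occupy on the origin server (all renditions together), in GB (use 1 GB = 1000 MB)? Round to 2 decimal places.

Audio: 432 kbps = 0.432 Mbps.
Sum of rendition bitrates: (31+0.432) + (22+0.432) + (10.0+0.432) + (6.5+0.432) + (2.9+0.432) + (1.6+0.432) = 76.592 Mbps.
× 1680 s = 128,675 Mb = 16,084 MB = 16.08 GB.

16.08 GB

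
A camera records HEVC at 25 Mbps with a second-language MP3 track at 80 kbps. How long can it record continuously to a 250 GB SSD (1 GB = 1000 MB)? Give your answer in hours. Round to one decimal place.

22.2 hours

Audio: 80 kbps = 0.080 Mbps.
Total bitrate: 25 + 0.080 = 25.080 Mbps.
Capacity: 250 GB = 2,000,000 Mb.
Recording time: 2,000,000 / 25.080 = 79,745 s ≈ 22.2 hours.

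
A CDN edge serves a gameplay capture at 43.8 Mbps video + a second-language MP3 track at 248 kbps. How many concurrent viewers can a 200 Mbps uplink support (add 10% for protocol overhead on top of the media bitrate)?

4

Audio: 248 kbps = 0.248 Mbps.
Per-viewer media rate: 44.048 Mbps.
On the wire with 10% overhead: 48.453 Mbps.
200 Mbps = 200.0 Mbps; 200.0 / 48.453 = 4.13 → 4 viewers.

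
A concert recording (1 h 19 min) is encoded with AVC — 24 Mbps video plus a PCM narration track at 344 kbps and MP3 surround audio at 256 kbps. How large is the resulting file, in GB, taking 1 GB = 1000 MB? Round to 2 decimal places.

1 h 19 min = 79 min = 4740 s
Audio total: 344 + 256 = 600 kbps = 0.600 Mbps.
Total bitrate: 24 + 0.600 = 24.600 Mbps.
Stream data: 24.600 Mbps × 4740 s = 116604.0 Mb.
116,604 Mb ÷ 8 = 14,576 MB → 14.58 GB.

14.58 GB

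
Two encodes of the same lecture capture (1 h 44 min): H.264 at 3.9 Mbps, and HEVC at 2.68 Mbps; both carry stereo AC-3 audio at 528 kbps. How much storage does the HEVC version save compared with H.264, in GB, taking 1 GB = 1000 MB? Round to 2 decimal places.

1 h 44 min = 104 min = 6240 s
Audio: 528 kbps = 0.528 Mbps.
H.264: 4.428 Mbps × 6240 s = 27630.7 Mb = 3.454 GB.
HEVC: 3.208 Mbps × 6240 s = 20017.9 Mb = 2.502 GB.
Saving: 3.454 − 2.502 = 0.952 GB.

0.95 GB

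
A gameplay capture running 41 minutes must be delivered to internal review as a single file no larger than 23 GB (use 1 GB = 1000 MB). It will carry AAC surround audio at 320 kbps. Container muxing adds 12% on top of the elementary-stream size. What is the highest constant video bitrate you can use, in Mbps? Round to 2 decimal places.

66.46 Mbps

Budget: 23 GB = 184000.0 Mb.
Stream payload after overhead: 184000.0 / 1.12 = 164285.7 Mb.
41 min = 2460 s
Total bitrate budget: 164285.7 Mb / 2460 s = 66.783 Mbps.
Audio: 320 kbps = 0.320 Mbps.
Video: 66.783 − 0.320 = 66.463 Mbps.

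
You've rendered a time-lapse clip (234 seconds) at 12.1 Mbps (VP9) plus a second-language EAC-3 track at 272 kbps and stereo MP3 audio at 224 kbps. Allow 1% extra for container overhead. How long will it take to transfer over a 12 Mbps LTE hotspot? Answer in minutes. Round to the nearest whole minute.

Audio total: 272 + 224 = 496 kbps = 0.496 Mbps.
Total bitrate: 12.596 Mbps.
File: 12.596 Mbps × 234 s = 2947.5 Mb.
With 1% container overhead: ×1.01. → 2976.9 Mb.
At 12 Mbps: 2976.9 / 12 = 248.1 s ≈ 4.13 minutes.

4 minutes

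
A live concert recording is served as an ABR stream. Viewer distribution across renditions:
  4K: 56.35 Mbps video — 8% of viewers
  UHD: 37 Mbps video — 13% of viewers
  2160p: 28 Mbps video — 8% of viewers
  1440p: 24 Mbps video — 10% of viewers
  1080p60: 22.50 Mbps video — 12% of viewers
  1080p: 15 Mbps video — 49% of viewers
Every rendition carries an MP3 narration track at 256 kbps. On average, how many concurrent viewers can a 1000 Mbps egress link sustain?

Audio: 256 kbps = 0.256 Mbps.
Average per-viewer bitrate: 0.08×56.606 + 0.13×37.256 + 0.08×28.256 + 0.10×24.256 + 0.12×22.756 + 0.49×15.256 = 24.264 Mbps.
1000 Mbps = 1,000 Mbps; 1,000 / 24.264 = 41.21 → 41.

41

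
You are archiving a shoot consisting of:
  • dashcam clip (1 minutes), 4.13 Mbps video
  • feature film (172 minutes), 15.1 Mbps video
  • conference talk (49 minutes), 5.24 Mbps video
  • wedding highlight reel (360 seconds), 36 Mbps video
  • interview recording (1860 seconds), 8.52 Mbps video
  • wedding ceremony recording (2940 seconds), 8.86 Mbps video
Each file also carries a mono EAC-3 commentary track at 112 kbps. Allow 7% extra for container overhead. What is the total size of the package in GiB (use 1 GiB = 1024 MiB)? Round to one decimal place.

28.5 GiB

Audio: 112 kbps = 0.112 Mbps.
dashcam clip: 4.242 Mbps × 60 s × 1.07 = 272.3 Mb
feature film: 15.212 Mbps × 10320 s × 1.07 = 167977.0 Mb
conference talk: 5.352 Mbps × 2940 s × 1.07 = 16836.3 Mb
wedding highlight reel: 36.112 Mbps × 360 s × 1.07 = 13910.3 Mb
interview recording: 8.632 Mbps × 1860 s × 1.07 = 17179.4 Mb
wedding ceremony recording: 8.972 Mbps × 2940 s × 1.07 = 28224.1 Mb
Total: 244399.5 Mb = 30549.9 MB.
= 28.45 GiB.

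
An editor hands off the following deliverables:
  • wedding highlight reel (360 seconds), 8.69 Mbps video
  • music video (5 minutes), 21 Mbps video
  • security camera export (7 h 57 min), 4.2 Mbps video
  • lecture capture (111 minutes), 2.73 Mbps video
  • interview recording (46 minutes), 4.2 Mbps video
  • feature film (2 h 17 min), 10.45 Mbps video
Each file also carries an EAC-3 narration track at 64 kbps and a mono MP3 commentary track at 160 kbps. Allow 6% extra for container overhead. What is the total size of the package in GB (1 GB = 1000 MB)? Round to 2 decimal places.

33.90 GB

Audio total: 64 + 160 = 224 kbps = 0.224 Mbps.
wedding highlight reel: 8.914 Mbps × 360 s × 1.06 = 3401.6 Mb
music video: 21.224 Mbps × 300 s × 1.06 = 6749.2 Mb
security camera export: 4.424 Mbps × 28620 s × 1.06 = 134211.8 Mb
lecture capture: 2.954 Mbps × 6660 s × 1.06 = 20854.1 Mb
interview recording: 4.424 Mbps × 2760 s × 1.06 = 12942.9 Mb
feature film: 10.674 Mbps × 8220 s × 1.06 = 93004.7 Mb
Total: 271164.2 Mb = 33895.5 MB.
= 33.90 GB.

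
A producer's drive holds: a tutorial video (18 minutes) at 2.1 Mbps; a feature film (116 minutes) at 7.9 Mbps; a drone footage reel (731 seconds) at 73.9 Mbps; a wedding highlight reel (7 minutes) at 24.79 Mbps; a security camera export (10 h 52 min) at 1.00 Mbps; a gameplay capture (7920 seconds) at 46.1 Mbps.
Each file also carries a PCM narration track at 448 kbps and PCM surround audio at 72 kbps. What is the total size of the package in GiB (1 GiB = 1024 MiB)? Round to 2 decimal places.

Audio total: 448 + 72 = 520 kbps = 0.520 Mbps.
tutorial video: 2.620 Mbps × 1080 s = 2829.6 Mb
feature film: 8.420 Mbps × 6960 s = 58603.2 Mb
drone footage reel: 74.420 Mbps × 731 s = 54401.0 Mb
wedding highlight reel: 25.310 Mbps × 420 s = 10630.2 Mb
security camera export: 1.520 Mbps × 39120 s = 59462.4 Mb
gameplay capture: 46.620 Mbps × 7920 s = 369230.4 Mb
Total: 555156.8 Mb = 69394.6 MB.
= 64.63 GiB.

64.63 GiB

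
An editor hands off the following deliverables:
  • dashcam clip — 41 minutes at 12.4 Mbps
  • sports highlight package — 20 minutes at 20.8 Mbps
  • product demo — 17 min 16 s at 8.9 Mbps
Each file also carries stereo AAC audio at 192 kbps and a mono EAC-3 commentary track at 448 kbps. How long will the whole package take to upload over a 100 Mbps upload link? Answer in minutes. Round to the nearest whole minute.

Audio total: 192 + 448 = 640 kbps = 0.640 Mbps.
dashcam clip: 13.040 Mbps × 2460 s = 32078.4 Mb
sports highlight package: 21.440 Mbps × 1200 s = 25728.0 Mb
product demo: 9.540 Mbps × 1036 s = 9883.4 Mb
Total: 67689.8 Mb = 8461.2 MB.
At 100 Mbps: 67689.8 / 100 = 677 s ≈ 11.3 minutes.

11 minutes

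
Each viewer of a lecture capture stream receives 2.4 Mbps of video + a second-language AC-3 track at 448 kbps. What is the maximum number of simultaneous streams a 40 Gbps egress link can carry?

Audio: 448 kbps = 0.448 Mbps.
Per-viewer media rate: 2.848 Mbps.
40 Gbps = 40,000 Mbps; 40,000 / 2.848 = 14044.94 → 14044 viewers.

14044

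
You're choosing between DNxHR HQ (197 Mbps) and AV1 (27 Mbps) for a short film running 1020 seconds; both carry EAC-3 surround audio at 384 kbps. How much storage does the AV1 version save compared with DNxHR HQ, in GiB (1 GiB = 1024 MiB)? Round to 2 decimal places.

Audio: 384 kbps = 0.384 Mbps.
DNxHR HQ: 197.384 Mbps × 1020 s = 201331.7 Mb = 23.438 GiB.
AV1: 27.384 Mbps × 1020 s = 27931.7 Mb = 3.252 GiB.
Saving: 23.438 − 3.252 = 20.186 GiB.

20.19 GiB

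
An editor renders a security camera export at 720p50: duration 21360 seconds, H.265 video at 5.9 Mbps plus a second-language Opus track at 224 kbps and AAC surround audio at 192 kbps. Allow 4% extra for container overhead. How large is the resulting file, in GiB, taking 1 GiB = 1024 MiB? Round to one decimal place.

16.3 GiB

Audio total: 224 + 192 = 416 kbps = 0.416 Mbps.
Total bitrate: 5.9 + 0.416 = 6.316 Mbps.
Stream data: 6.316 Mbps × 21360 s = 134909.8 Mb.
With 4% container overhead: ×1.04.
140,306 Mb = 17,538,268,800 bytes ÷ 1,073,741,824 = 16.33 GiB.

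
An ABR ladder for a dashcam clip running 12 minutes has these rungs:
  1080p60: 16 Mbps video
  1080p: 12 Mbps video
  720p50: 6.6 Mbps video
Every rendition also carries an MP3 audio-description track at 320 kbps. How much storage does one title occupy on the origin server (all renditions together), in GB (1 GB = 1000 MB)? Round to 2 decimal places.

12 min = 720 s
Audio: 320 kbps = 0.320 Mbps.
Sum of rendition bitrates: (16+0.320) + (12+0.320) + (6.6+0.320) = 35.560 Mbps.
× 720 s = 25,603 Mb = 3,200 MB = 3.200 GB.

3.20 GB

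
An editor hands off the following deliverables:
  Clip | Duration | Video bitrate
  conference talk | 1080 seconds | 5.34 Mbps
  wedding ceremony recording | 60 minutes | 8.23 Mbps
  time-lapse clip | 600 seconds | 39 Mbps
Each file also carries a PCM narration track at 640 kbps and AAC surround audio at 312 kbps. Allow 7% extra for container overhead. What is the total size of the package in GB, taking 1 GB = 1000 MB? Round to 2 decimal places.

8.54 GB

Audio total: 640 + 312 = 952 kbps = 0.952 Mbps.
conference talk: 6.292 Mbps × 1080 s × 1.07 = 7271.0 Mb
wedding ceremony recording: 9.182 Mbps × 3600 s × 1.07 = 35369.1 Mb
time-lapse clip: 39.952 Mbps × 600 s × 1.07 = 25649.2 Mb
Total: 68289.3 Mb = 8536.2 MB.
= 8.536 GB.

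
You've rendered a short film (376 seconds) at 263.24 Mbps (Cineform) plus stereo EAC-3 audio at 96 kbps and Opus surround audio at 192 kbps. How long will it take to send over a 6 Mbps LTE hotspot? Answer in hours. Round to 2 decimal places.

Audio total: 96 + 192 = 288 kbps = 0.288 Mbps.
Total bitrate: 263.528 Mbps.
File: 263.528 Mbps × 376 s = 99086.5 Mb.
At 6 Mbps: 99086.5 / 6 = 16514.4 s ≈ 4.59 hours.

4.59 hours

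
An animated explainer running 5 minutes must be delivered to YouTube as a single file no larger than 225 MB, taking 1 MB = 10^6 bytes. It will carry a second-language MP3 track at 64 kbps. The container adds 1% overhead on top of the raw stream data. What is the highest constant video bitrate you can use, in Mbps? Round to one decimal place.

Budget: 225 MB = 1800.0 Mb.
Stream payload after overhead: 1800.0 / 1.01 = 1782.2 Mb.
5 min = 300 s
Total bitrate budget: 1782.2 Mb / 300 s = 5.941 Mbps.
Audio: 64 kbps = 0.064 Mbps.
Video: 5.941 − 0.064 = 5.877 Mbps.

5.9 Mbps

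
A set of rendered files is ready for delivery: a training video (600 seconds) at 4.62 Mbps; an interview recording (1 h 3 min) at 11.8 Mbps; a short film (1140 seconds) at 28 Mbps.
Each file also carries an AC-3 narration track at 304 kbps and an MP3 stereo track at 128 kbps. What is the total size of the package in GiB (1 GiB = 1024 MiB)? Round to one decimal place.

Audio total: 304 + 128 = 432 kbps = 0.432 Mbps.
training video: 5.052 Mbps × 600 s = 3031.2 Mb
interview recording: 12.232 Mbps × 3780 s = 46237.0 Mb
short film: 28.432 Mbps × 1140 s = 32412.5 Mb
Total: 81680.6 Mb = 10210.1 MB.
= 9.509 GiB.

9.5 GiB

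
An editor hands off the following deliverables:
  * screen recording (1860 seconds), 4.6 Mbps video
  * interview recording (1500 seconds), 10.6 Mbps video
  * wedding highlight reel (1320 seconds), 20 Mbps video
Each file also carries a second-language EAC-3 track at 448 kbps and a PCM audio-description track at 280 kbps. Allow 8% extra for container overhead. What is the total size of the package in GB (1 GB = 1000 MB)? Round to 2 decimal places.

7.33 GB

Audio total: 448 + 280 = 728 kbps = 0.728 Mbps.
screen recording: 5.328 Mbps × 1860 s × 1.08 = 10702.9 Mb
interview recording: 11.328 Mbps × 1500 s × 1.08 = 18351.4 Mb
wedding highlight reel: 20.728 Mbps × 1320 s × 1.08 = 29549.8 Mb
Total: 58604.1 Mb = 7325.5 MB.
= 7.326 GB.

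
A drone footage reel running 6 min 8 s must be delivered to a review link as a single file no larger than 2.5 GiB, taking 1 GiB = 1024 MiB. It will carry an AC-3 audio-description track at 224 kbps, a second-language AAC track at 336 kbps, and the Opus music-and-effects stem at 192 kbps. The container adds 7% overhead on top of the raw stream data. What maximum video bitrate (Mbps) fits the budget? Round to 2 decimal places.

53.79 Mbps

Budget: 2.5 GiB = 21474.8 Mb.
Stream payload after overhead: 21474.8 / 1.07 = 20069.9 Mb.
6 min 8 s = 368 s
Total bitrate budget: 20069.9 Mb / 368 s = 54.538 Mbps.
Audio total: 224 + 336 + 192 = 752 kbps = 0.752 Mbps.
Video: 54.538 − 0.752 = 53.786 Mbps.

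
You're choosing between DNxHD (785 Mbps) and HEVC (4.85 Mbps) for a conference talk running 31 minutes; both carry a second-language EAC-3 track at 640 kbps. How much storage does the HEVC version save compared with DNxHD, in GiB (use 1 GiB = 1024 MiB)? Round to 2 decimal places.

168.93 GiB

31 min = 1860 s
Audio: 640 kbps = 0.640 Mbps.
DNxHD: 785.640 Mbps × 1860 s = 1461290.4 Mb = 170.117 GiB.
HEVC: 5.490 Mbps × 1860 s = 10211.4 Mb = 1.189 GiB.
Saving: 170.117 − 1.189 = 168.928 GiB.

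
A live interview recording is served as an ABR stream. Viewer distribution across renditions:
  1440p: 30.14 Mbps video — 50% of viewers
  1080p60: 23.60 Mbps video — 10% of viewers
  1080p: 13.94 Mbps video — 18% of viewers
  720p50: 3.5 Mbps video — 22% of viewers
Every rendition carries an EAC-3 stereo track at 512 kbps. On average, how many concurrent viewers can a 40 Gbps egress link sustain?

Audio: 512 kbps = 0.512 Mbps.
Average per-viewer bitrate: 0.50×30.652 + 0.10×24.112 + 0.18×14.452 + 0.22×4.012 = 21.221 Mbps.
40 Gbps = 40,000 Mbps; 40,000 / 21.221 = 1884.91 → 1884.

1884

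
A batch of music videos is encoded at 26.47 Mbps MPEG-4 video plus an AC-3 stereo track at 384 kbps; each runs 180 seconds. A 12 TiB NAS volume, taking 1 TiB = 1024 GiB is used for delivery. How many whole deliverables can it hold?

21836

Audio: 384 kbps = 0.384 Mbps.
Total bitrate: 26.854 Mbps.
Per item: 26.854 Mbps × 180 s = 4,834 Mb = 604.2 MB.
Capacity: 12 TiB = 105,553,116 Mb; 21836.83 items → 21836 complete.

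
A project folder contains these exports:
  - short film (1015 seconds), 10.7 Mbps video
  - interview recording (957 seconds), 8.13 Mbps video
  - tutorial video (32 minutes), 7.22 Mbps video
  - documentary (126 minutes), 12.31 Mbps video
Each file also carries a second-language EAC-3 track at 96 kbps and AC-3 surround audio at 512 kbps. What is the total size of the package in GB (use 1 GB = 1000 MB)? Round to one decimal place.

Audio total: 96 + 512 = 608 kbps = 0.608 Mbps.
short film: 11.308 Mbps × 1015 s = 11477.6 Mb
interview recording: 8.738 Mbps × 957 s = 8362.3 Mb
tutorial video: 7.828 Mbps × 1920 s = 15029.8 Mb
documentary: 12.918 Mbps × 7560 s = 97660.1 Mb
Total: 132529.7 Mb = 16566.2 MB.
= 16.57 GB.

16.6 GB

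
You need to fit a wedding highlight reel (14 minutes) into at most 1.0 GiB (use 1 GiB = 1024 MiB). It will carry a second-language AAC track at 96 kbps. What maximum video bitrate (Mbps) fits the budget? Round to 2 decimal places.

10.13 Mbps

Budget: 1.0 GiB = 8589.9 Mb.
14 min = 840 s
Total bitrate budget: 8589.9 Mb / 840 s = 10.226 Mbps.
Audio: 96 kbps = 0.096 Mbps.
Video: 10.226 − 0.096 = 10.130 Mbps.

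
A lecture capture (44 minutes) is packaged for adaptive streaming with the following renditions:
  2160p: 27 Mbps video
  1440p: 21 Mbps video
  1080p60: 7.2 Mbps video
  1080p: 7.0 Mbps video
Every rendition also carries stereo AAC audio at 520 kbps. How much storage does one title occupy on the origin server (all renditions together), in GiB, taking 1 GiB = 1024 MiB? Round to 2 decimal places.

44 min = 2640 s
Audio: 520 kbps = 0.520 Mbps.
Sum of rendition bitrates: (27+0.520) + (21+0.520) + (7.2+0.520) + (7.0+0.520) = 64.280 Mbps.
× 2640 s = 169,699 Mb = 21,212 MB = 19.76 GiB.

19.76 GiB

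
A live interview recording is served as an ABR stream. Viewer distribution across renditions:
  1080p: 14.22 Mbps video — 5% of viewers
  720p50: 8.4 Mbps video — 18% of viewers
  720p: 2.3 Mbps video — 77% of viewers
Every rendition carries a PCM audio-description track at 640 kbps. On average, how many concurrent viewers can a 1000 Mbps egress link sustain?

Audio: 640 kbps = 0.640 Mbps.
Average per-viewer bitrate: 0.05×14.860 + 0.18×9.040 + 0.77×2.940 = 4.634 Mbps.
1000 Mbps = 1,000 Mbps; 1,000 / 4.634 = 215.80 → 215.

215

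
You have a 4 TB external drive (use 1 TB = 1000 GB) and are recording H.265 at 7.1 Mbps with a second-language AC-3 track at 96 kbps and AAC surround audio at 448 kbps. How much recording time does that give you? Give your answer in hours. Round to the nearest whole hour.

1163 hours

Audio total: 96 + 448 = 544 kbps = 0.544 Mbps.
Total bitrate: 7.1 + 0.544 = 7.644 Mbps.
Capacity: 4 TB = 32,000,000 Mb.
Recording time: 32,000,000 / 7.644 = 4,186,290 s ≈ 1,163 hours.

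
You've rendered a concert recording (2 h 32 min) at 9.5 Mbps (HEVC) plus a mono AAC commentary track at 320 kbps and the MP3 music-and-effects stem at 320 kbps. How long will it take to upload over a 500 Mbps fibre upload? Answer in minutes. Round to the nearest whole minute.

2 h 32 min = 152 min = 9120 s
Audio total: 320 + 320 = 640 kbps = 0.640 Mbps.
Total bitrate: 10.140 Mbps.
File: 10.140 Mbps × 9120 s = 92476.8 Mb.
At 500 Mbps: 92476.8 / 500 = 185.0 s ≈ 3.08 minutes.

3 minutes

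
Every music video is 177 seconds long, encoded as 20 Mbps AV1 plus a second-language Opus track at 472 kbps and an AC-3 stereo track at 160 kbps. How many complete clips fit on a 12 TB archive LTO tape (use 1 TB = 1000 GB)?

26287

Audio total: 472 + 160 = 632 kbps = 0.632 Mbps.
Total bitrate: 20.632 Mbps.
Per item: 20.632 Mbps × 177 s = 3,652 Mb = 456.5 MB.
Capacity: 12 TB = 96,000,000 Mb; 26287.95 items → 26287 complete.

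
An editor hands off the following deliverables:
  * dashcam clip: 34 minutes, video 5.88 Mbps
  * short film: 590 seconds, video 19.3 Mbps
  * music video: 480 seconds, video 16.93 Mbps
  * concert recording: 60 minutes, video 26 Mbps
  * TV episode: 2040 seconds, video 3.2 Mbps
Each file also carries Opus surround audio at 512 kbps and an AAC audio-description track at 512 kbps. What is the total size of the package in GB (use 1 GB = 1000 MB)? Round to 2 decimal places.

17.57 GB

Audio total: 512 + 512 = 1024 kbps = 1.024 Mbps.
dashcam clip: 6.904 Mbps × 2040 s = 14084.2 Mb
short film: 20.324 Mbps × 590 s = 11991.2 Mb
music video: 17.954 Mbps × 480 s = 8617.9 Mb
concert recording: 27.024 Mbps × 3600 s = 97286.4 Mb
TV episode: 4.224 Mbps × 2040 s = 8617.0 Mb
Total: 140596.6 Mb = 17574.6 MB.
= 17.57 GB.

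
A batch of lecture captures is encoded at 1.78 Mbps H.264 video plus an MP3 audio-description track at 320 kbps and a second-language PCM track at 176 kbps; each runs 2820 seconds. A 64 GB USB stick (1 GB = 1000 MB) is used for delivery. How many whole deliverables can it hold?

79

Audio total: 320 + 176 = 496 kbps = 0.496 Mbps.
Total bitrate: 2.276 Mbps.
Per item: 2.276 Mbps × 2820 s = 6,418 Mb = 802.3 MB.
Capacity: 64 GB = 512,000 Mb; 79.77 items → 79 complete.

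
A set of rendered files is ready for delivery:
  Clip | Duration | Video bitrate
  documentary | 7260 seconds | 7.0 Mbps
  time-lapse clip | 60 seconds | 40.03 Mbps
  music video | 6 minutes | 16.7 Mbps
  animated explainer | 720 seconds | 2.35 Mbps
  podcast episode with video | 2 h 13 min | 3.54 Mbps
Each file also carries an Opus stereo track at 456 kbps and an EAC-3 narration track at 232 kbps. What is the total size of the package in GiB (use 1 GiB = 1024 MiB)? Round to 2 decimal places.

11.69 GiB

Audio total: 456 + 232 = 688 kbps = 0.688 Mbps.
documentary: 7.688 Mbps × 7260 s = 55814.9 Mb
time-lapse clip: 40.718 Mbps × 60 s = 2443.1 Mb
music video: 17.388 Mbps × 360 s = 6259.7 Mb
animated explainer: 3.038 Mbps × 720 s = 2187.4 Mb
podcast episode with video: 4.228 Mbps × 7980 s = 33739.4 Mb
Total: 100444.4 Mb = 12555.6 MB.
= 11.69 GiB.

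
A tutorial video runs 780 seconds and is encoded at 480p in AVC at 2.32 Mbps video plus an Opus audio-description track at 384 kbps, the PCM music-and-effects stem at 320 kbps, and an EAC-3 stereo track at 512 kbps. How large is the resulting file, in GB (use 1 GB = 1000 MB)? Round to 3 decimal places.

Audio total: 384 + 320 + 512 = 1216 kbps = 1.216 Mbps.
Total bitrate: 2.32 + 1.216 = 3.536 Mbps.
Stream data: 3.536 Mbps × 780 s = 2758.1 Mb.
2,758 Mb ÷ 8 = 344.8 MB → 0.3448 GB.

0.345 GB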